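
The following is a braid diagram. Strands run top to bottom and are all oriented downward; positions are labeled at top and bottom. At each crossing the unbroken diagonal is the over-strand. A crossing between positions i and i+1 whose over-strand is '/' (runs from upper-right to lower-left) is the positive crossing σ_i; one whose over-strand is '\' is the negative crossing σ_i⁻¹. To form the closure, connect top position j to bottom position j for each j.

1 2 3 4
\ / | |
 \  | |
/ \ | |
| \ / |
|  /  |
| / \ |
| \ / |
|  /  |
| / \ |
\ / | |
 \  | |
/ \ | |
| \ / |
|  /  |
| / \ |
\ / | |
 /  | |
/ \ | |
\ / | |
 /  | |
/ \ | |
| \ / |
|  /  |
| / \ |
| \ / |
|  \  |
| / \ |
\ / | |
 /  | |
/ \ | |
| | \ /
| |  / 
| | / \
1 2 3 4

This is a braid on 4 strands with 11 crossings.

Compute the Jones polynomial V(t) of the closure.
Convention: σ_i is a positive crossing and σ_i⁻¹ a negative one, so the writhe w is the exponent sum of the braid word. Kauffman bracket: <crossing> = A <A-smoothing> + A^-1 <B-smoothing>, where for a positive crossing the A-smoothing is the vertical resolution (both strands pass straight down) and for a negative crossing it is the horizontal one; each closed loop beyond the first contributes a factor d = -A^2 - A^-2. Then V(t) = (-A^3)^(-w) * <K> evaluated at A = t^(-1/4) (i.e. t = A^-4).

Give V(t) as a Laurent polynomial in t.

-t^6 + t^5 - t^4 + 2*t^3 - t^2 + t

Derivation:
Reading the diagram top to bottom ('/'-over between positions i,i+1 = s_i, '\'-over = s_i^-1): braid word = s1^-1 s2 s2 s1^-1 s2 s1 s1 s2 s2^-1 s1 s3.
The presented braid s1^-1 s2 s2 s1^-1 s2 s1 s1 s2 s2^-1 s1 s3 on 4 strands reduces by inverse Markov moves (closure unchanged at each step):
  Destabilize: the word has the form β·s3 where s3 occurs only as the final letter (β ∈ B_3); drop it and the last strand → 3 strands.
  Deconjugate: the word is γ·β·γ⁻¹ with γ = s1^-1 (prefix) and γ⁻¹ = s1 (suffix); strip both.
  Deconjugate: the word is γ·β·γ⁻¹ with γ = s2 (prefix) and γ⁻¹ = s2^-1 (suffix); strip both.
Reduced to β = s2 s1^-1 s2 s1 s1 s2 on 3 strands, 6 crossings.
Compute on β:
Braid: s2 s1^-1 s2 s1 s1 s2 on 3 strands, 6 crossings.
Writhe w = (#positive) - (#negative) = 5 - 1 = 4.
State-sum expansion of <K>. There are 2^6 = 64 states.
Each crossing splits two ways (0=vertical, 1=horizontal). The state's weight is A^(#A-smoothings - #B-smoothings) * d^(loops - 1).
Tabulate the states by total A-exponent and number of loops L (A-exp: L × count):
  A^6: L=2 ×1
  A^4: L=1 ×3, L=3 ×3
  A^2: L=2 ×14, L=4 ×1
  A^0: L=1 ×10, L=3 ×10
  A^-2: L=2 ×13, L=4 ×2
  A^-4: L=3 ×6
  A^-6: L=4 ×1
Each group contributes A^e * Σ count * d^(L-1):
Powers of d = -A^2 - A^-2: d^2 = A^4 + 2 + A^-4; d^3 = -A^6 - 3*A^2 - 3*A^-2 - A^-6.
  A^6 * (d) = -A^8 - A^4
  A^4 * (3 + 3*d^2) = 3*A^8 + 9*A^4 + 3
  A^2 * (14*d + d^3) = -A^8 - 17*A^4 - 17 - A^-4
  A^0 * (10 + 10*d^2) = 10*A^4 + 30 + 10*A^-4
  A^-2 * (13*d + 2*d^3) = -2*A^4 - 19 - 19*A^-4 - 2*A^-8
  A^-4 * (6*d^2) = 6 + 12*A^-4 + 6*A^-8
  A^-6 * (d^3) = -1 - 3*A^-4 - 3*A^-8 - A^-12
Summing the groups: <K> = A^8 - A^4 + 2 - A^-4 + A^-8 - A^-12
Normalise by the writhe: (-A^3)^(-w) = (-A^3)^(-4) = A^-12, so f(A) = A^-12 * <K> = A^-4 - A^-8 + 2*A^-12 - A^-16 + A^-20 - A^-24.
Substitute A = t^(-1/4), i.e. A^e → t^(-e/4): V(t) = -t^6 + t^5 - t^4 + 2*t^3 - t^2 + t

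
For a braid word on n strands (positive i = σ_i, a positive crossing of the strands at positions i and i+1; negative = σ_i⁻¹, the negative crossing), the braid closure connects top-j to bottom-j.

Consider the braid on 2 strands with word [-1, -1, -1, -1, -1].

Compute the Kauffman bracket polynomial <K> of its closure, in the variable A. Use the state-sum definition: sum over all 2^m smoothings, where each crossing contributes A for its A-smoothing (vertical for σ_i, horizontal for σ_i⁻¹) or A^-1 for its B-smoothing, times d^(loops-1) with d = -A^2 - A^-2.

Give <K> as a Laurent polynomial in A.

Braid: s1^-1 s1^-1 s1^-1 s1^-1 s1^-1 on 2 strands, 5 crossings.
Writhe w = (#positive) - (#negative) = 0 - 5 = -5.
Enumerate smoothing states for the bracket polynomial. There are 2^5 = 32 states.
Smooth each crossing (0=||, 1=⌣⌢); contribution A^(Σ sign_k(1-2s_k)) * d^(L-1).
  state 00000: A-exp=-5, loops=2, term = A^-5 * d^1
  state 00001: A-exp=-3, loops=1, term = A^-3 * d^0
  state 00010: A-exp=-3, loops=1, term = A^-3 * d^0
  state 00011: A-exp=-1, loops=2, term = A^-1 * d^1
  state 00100: A-exp=-3, loops=1, term = A^-3 * d^0
  state 00101: A-exp=-1, loops=2, term = A^-1 * d^1
  state 00110: A-exp=-1, loops=2, term = A^-1 * d^1
  state 00111: A-exp=+1, loops=3, term = A^1 * d^2
  state 01000: A-exp=-3, loops=1, term = A^-3 * d^0
  state 01001: A-exp=-1, loops=2, term = A^-1 * d^1
  state 01010: A-exp=-1, loops=2, term = A^-1 * d^1
  state 01011: A-exp=+1, loops=3, term = A^1 * d^2
  state 01100: A-exp=-1, loops=2, term = A^-1 * d^1
  state 01101: A-exp=+1, loops=3, term = A^1 * d^2
  state 01110: A-exp=+1, loops=3, term = A^1 * d^2
  state 01111: A-exp=+3, loops=4, term = A^3 * d^3
  state 10000: A-exp=-3, loops=1, term = A^-3 * d^0
  state 10001: A-exp=-1, loops=2, term = A^-1 * d^1
  state 10010: A-exp=-1, loops=2, term = A^-1 * d^1
  state 10011: A-exp=+1, loops=3, term = A^1 * d^2
  state 10100: A-exp=-1, loops=2, term = A^-1 * d^1
  state 10101: A-exp=+1, loops=3, term = A^1 * d^2
  state 10110: A-exp=+1, loops=3, term = A^1 * d^2
  state 10111: A-exp=+3, loops=4, term = A^3 * d^3
  state 11000: A-exp=-1, loops=2, term = A^-1 * d^1
  state 11001: A-exp=+1, loops=3, term = A^1 * d^2
  state 11010: A-exp=+1, loops=3, term = A^1 * d^2
  state 11011: A-exp=+3, loops=4, term = A^3 * d^3
  state 11100: A-exp=+1, loops=3, term = A^1 * d^2
  state 11101: A-exp=+3, loops=4, term = A^3 * d^3
  state 11110: A-exp=+3, loops=4, term = A^3 * d^3
  state 11111: A-exp=+5, loops=5, term = A^5 * d^4
Collect the terms by A-exponent (count of states per loop number):
Powers of d = -A^2 - A^-2: d^2 = A^4 + 2 + A^-4; d^3 = -A^6 - 3*A^2 - 3*A^-2 - A^-6; d^4 = A^8 + 4*A^4 + 6 + 4*A^-4 + A^-8.
  A^5 * (d^4) = A^13 + 4*A^9 + 6*A^5 + 4*A + A^-3
  A^3 * (5*d^3) = -5*A^9 - 15*A^5 - 15*A - 5*A^-3
  A^1 * (10*d^2) = 10*A^5 + 20*A + 10*A^-3
  A^-1 * (10*d) = -10*A - 10*A^-3
  A^-3 * (5) = 5*A^-3
  A^-5 * (d) = -A^-3 - A^-7
Summing the groups: <K> = A^13 - A^9 + A^5 - A - A^-7

Answer: A^13 - A^9 + A^5 - A - A^-7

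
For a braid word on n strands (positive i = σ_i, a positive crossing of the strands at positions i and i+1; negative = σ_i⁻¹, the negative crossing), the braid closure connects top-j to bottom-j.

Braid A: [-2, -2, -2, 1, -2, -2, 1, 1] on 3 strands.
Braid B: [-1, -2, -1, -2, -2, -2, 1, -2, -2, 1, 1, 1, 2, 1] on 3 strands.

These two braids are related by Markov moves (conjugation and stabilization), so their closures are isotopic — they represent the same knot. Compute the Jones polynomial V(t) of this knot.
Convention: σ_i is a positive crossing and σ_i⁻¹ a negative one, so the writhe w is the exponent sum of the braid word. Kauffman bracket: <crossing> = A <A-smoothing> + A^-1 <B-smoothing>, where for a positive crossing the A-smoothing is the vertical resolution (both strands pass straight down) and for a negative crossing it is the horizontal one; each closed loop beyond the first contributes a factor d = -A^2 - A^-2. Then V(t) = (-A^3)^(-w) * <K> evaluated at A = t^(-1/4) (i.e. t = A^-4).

-t^2 + 2*t - 3 + 5*t^-1 - 4*t^-2 + 5*t^-3 - 4*t^-4 + 2*t^-5 - t^-6

Derivation:
Markov-equivalent braids have isotopic closures, hence identical knot invariants. Strip the Markov moves from each word to reach a common short braid β, then compute V(t) once on β.
Braid A: s2^-1 s2^-1 s2^-1 s1 s2^-1 s2^-1 s1 s1 on 3 strands has no conjugating prefix/suffix or stabilization to strip; take β = s2^-1 s2^-1 s2^-1 s1 s2^-1 s2^-1 s1 s1.
Braid B: s1^-1 s2^-1 s1^-1 s2^-1 s2^-1 s2^-1 s1 s2^-1 s2^-1 s1 s1 s1 s2 s1 on 3 strands reduces by inverse Markov moves (closure unchanged at each step):
  Deconjugate: the word is γ·β·γ⁻¹ with γ = s1^-1 (prefix) and γ⁻¹ = s1 (suffix); strip both.
  Deconjugate: the word is γ·β·γ⁻¹ with γ = s2^-1 s1^-1 (prefix) and γ⁻¹ = s1 s2 (suffix); strip both.
Reduced to β = s2^-1 s2^-1 s2^-1 s1 s2^-1 s2^-1 s1 s1 on 3 strands, 8 crossings.
Both give the same β = s2^-1 s2^-1 s2^-1 s1 s2^-1 s2^-1 s1 s1 on 3 strands, so one state sum suffices:
Braid: s2^-1 s2^-1 s2^-1 s1 s2^-1 s2^-1 s1 s1 on 3 strands, 8 crossings.
Writhe w = (#positive) - (#negative) = 3 - 5 = -2.
State-sum expansion of <K>. There are 2^8 = 256 states.
For each crossing: s=0 is the vertical smoothing, s=1 horizontal. Crossing k contributes A^(sign_k * (1 - 2*s_k)); loop factor d = -A^2 - A^-2.
Tabulate the states by total A-exponent and number of loops L (A-exp: L × count):
  A^8: L=6 ×1
  A^6: L=5 ×8
  A^4: L=4 ×27, L=6 ×1
  A^2: L=3 ×50, L=5 ×6
  A^0: L=2 ×53, L=4 ×17
  A^-2: L=1 ×27, L=3 ×28, L=5 ×1
  A^-4: L=2 ×24, L=4 ×4
  A^-6: L=3 ×8
  A^-8: L=4 ×1
Each group contributes A^e * Σ count * d^(L-1):
Powers of d = -A^2 - A^-2: d^2 = A^4 + 2 + A^-4; d^3 = -A^6 - 3*A^2 - 3*A^-2 - A^-6; d^4 = A^8 + 4*A^4 + 6 + 4*A^-4 + A^-8; d^5 = -A^10 - 5*A^6 - 10*A^2 - 10*A^-2 - 5*A^-6 - A^-10.
  A^8 * (d^5) = -A^18 - 5*A^14 - 10*A^10 - 10*A^6 - 5*A^2 - A^-2
  A^6 * (8*d^4) = 8*A^14 + 32*A^10 + 48*A^6 + 32*A^2 + 8*A^-2
  A^4 * (27*d^3 + d^5) = -A^14 - 32*A^10 - 91*A^6 - 91*A^2 - 32*A^-2 - A^-6
  A^2 * (50*d^2 + 6*d^4) = 6*A^10 + 74*A^6 + 136*A^2 + 74*A^-2 + 6*A^-6
  A^0 * (53*d + 17*d^3) = -17*A^6 - 104*A^2 - 104*A^-2 - 17*A^-6
  A^-2 * (27 + 28*d^2 + d^4) = A^6 + 32*A^2 + 89*A^-2 + 32*A^-6 + A^-10
  A^-4 * (24*d + 4*d^3) = -4*A^2 - 36*A^-2 - 36*A^-6 - 4*A^-10
  A^-6 * (8*d^2) = 8*A^-2 + 16*A^-6 + 8*A^-10
  A^-8 * (d^3) = -A^-2 - 3*A^-6 - 3*A^-10 - A^-14
Summing the groups: <K> = -A^18 + 2*A^14 - 4*A^10 + 5*A^6 - 4*A^2 + 5*A^-2 - 3*A^-6 + 2*A^-10 - A^-14
Normalise by the writhe: (-A^3)^(-w) = (-A^3)^(2) = A^6, so f(A) = A^6 * <K> = -A^24 + 2*A^20 - 4*A^16 + 5*A^12 - 4*A^8 + 5*A^4 - 3 + 2*A^-4 - A^-8.
Substitute A = t^(-1/4), i.e. A^e → t^(-e/4): V(t) = -t^2 + 2*t - 3 + 5*t^-1 - 4*t^-2 + 5*t^-3 - 4*t^-4 + 2*t^-5 - t^-6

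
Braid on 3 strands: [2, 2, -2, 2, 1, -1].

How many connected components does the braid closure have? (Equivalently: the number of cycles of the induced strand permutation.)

3

Derivation:
Track the strand permutation on 3 strands, starting from identity.
  step 1: s2 swaps positions 2,3 -> [1 3 2]
  step 2: s2 swaps positions 2,3 -> [1 2 3]
  step 3: s2^-1 swaps positions 2,3 -> [1 3 2]
  step 4: s2 swaps positions 2,3 -> [1 2 3]
  step 5: s1 swaps positions 1,2 -> [2 1 3]
  step 6: s1^-1 swaps positions 1,2 -> [1 2 3]
Final permutation (position -> original strand): [1 2 3]
Closure components = cycle count of this permutation = 3.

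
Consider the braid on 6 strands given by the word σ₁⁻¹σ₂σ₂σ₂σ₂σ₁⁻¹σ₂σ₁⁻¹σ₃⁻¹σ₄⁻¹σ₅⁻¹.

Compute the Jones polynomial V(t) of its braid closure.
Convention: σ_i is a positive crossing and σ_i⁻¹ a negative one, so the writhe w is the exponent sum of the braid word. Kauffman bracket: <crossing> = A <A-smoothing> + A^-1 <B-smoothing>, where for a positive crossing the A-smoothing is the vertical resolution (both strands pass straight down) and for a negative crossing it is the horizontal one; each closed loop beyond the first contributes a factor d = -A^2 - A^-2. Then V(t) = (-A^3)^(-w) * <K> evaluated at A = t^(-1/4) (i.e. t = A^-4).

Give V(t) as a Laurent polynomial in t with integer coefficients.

-t^6 + 2*t^5 - 3*t^4 + 4*t^3 - 4*t^2 + 4*t - 2 + 2*t^-1 - t^-2

Derivation:
The presented braid s1^-1 s2 s2 s2 s2 s1^-1 s2 s1^-1 s3^-1 s4^-1 s5^-1 on 6 strands reduces by inverse Markov moves (closure unchanged at each step):
  Destabilize: the word has the form β·s5^-1 where s5^-1 occurs only as the final letter (β ∈ B_5); drop it and the last strand → 5 strands.
  Destabilize: the word has the form β·s4^-1 where s4^-1 occurs only as the final letter (β ∈ B_4); drop it and the last strand → 4 strands.
  Destabilize: the word has the form β·s3^-1 where s3^-1 occurs only as the final letter (β ∈ B_3); drop it and the last strand → 3 strands.
Reduced to β = s1^-1 s2 s2 s2 s2 s1^-1 s2 s1^-1 on 3 strands, 8 crossings.
Compute on β:
Braid: s1^-1 s2 s2 s2 s2 s1^-1 s2 s1^-1 on 3 strands, 8 crossings.
Writhe w = (#positive) - (#negative) = 5 - 3 = 2.
Enumerate smoothing states for the bracket polynomial. There are 2^8 = 256 states.
Each crossing splits two ways (0=vertical, 1=horizontal). The state's weight is A^(#A-smoothings - #B-smoothings) * d^(loops - 1).
Tabulate the states by total A-exponent and number of loops L (A-exp: L × count):
  A^8: L=4 ×1
  A^6: L=3 ×8
  A^4: L=2 ×22, L=4 ×6
  A^2: L=1 ×23, L=3 ×29, L=5 ×4
  A^0: L=2 ×47, L=4 ×22, L=6 ×1
  A^-2: L=3 ×48, L=5 ×8
  A^-4: L=4 ×27, L=6 ×1
  A^-6: L=5 ×8
  A^-8: L=6 ×1
Each group contributes A^e * Σ count * d^(L-1):
Powers of d = -A^2 - A^-2: d^2 = A^4 + 2 + A^-4; d^3 = -A^6 - 3*A^2 - 3*A^-2 - A^-6; d^4 = A^8 + 4*A^4 + 6 + 4*A^-4 + A^-8; d^5 = -A^10 - 5*A^6 - 10*A^2 - 10*A^-2 - 5*A^-6 - A^-10.
  A^8 * (d^3) = -A^14 - 3*A^10 - 3*A^6 - A^2
  A^6 * (8*d^2) = 8*A^10 + 16*A^6 + 8*A^2
  A^4 * (22*d + 6*d^3) = -6*A^10 - 40*A^6 - 40*A^2 - 6*A^-2
  A^2 * (23 + 29*d^2 + 4*d^4) = 4*A^10 + 45*A^6 + 105*A^2 + 45*A^-2 + 4*A^-6
  A^0 * (47*d + 22*d^3 + d^5) = -A^10 - 27*A^6 - 123*A^2 - 123*A^-2 - 27*A^-6 - A^-10
  A^-2 * (48*d^2 + 8*d^4) = 8*A^6 + 80*A^2 + 144*A^-2 + 80*A^-6 + 8*A^-10
  A^-4 * (27*d^3 + d^5) = -A^6 - 32*A^2 - 91*A^-2 - 91*A^-6 - 32*A^-10 - A^-14
  A^-6 * (8*d^4) = 8*A^2 + 32*A^-2 + 48*A^-6 + 32*A^-10 + 8*A^-14
  A^-8 * (d^5) = -A^2 - 5*A^-2 - 10*A^-6 - 10*A^-10 - 5*A^-14 - A^-18
Summing the groups: <K> = -A^14 + 2*A^10 - 2*A^6 + 4*A^2 - 4*A^-2 + 4*A^-6 - 3*A^-10 + 2*A^-14 - A^-18
Normalise by the writhe: (-A^3)^(-w) = (-A^3)^(-2) = A^-6, so f(A) = A^-6 * <K> = -A^8 + 2*A^4 - 2 + 4*A^-4 - 4*A^-8 + 4*A^-12 - 3*A^-16 + 2*A^-20 - A^-24.
Substitute A = t^(-1/4), i.e. A^e → t^(-e/4): V(t) = -t^6 + 2*t^5 - 3*t^4 + 4*t^3 - 4*t^2 + 4*t - 2 + 2*t^-1 - t^-2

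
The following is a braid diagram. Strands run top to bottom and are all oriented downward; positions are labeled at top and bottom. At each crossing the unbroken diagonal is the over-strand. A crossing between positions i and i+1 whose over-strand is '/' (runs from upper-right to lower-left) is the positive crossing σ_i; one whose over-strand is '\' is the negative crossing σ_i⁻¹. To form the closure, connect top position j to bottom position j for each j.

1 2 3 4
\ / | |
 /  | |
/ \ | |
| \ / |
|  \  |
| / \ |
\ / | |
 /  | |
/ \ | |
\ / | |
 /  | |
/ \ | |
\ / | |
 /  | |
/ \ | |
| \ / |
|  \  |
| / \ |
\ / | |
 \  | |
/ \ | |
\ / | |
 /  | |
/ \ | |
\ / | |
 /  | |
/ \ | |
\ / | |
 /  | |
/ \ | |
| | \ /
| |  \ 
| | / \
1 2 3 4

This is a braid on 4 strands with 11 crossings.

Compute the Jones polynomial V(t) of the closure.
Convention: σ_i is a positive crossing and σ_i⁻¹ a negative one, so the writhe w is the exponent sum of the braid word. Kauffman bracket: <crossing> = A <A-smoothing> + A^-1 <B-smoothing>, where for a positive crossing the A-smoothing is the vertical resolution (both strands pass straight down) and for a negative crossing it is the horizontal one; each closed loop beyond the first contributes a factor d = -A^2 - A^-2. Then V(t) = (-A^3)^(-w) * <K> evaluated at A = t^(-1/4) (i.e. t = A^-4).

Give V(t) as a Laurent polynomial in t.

Reading the diagram top to bottom ('/'-over between positions i,i+1 = s_i, '\'-over = s_i^-1): braid word = s1 s2^-1 s1 s1 s1 s2^-1 s1^-1 s1 s1 s1 s3^-1.
The presented braid s1 s2^-1 s1 s1 s1 s2^-1 s1^-1 s1 s1 s1 s3^-1 on 4 strands reduces by inverse Markov moves (closure unchanged at each step):
  Destabilize: the word has the form β·s3^-1 where s3^-1 occurs only as the final letter (β ∈ B_3); drop it and the last strand → 3 strands.
Reduced to β = s1 s2^-1 s1 s1 s1 s2^-1 s1^-1 s1 s1 s1 on 3 strands, 10 crossings.
Compute on β:
First cancel adjacent σ_i σ_i⁻¹ pairs (Reidemeister II — same braid, same closure): s1 s2^-1 s1 s1 s1 s2^-1 s1^-1 s1 s1 s1 → s1 s2^-1 s1 s1 s1 s2^-1 s1 s1.
Braid: s1 s2^-1 s1 s1 s1 s2^-1 s1 s1 on 3 strands, 8 crossings.
Writhe w = (#positive) - (#negative) = 6 - 2 = 4.
Computing the Kauffman bracket via state sum. There are 2^8 = 256 states.
Each crossing splits two ways (0=vertical, 1=horizontal). The state's weight is A^(#A-smoothings - #B-smoothings) * d^(loops - 1).
Tabulate the states by total A-exponent and number of loops L (A-exp: L × count):
  A^8: L=3 ×1
  A^6: L=2 ×8
  A^4: L=1 ×21, L=3 ×7
  A^2: L=2 ×54, L=4 ×2
  A^0: L=3 ×70
  A^-2: L=4 ×56
  A^-4: L=5 ×28
  A^-6: L=6 ×8
  A^-8: L=7 ×1
Each group contributes A^e * Σ count * d^(L-1):
Powers of d = -A^2 - A^-2: d^2 = A^4 + 2 + A^-4; d^3 = -A^6 - 3*A^2 - 3*A^-2 - A^-6; d^4 = A^8 + 4*A^4 + 6 + 4*A^-4 + A^-8; d^5 = -A^10 - 5*A^6 - 10*A^2 - 10*A^-2 - 5*A^-6 - A^-10; d^6 = A^12 + 6*A^8 + 15*A^4 + 20 + 15*A^-4 + 6*A^-8 + A^-12.
  A^8 * (d^2) = A^12 + 2*A^8 + A^4
  A^6 * (8*d) = -8*A^8 - 8*A^4
  A^4 * (21 + 7*d^2) = 7*A^8 + 35*A^4 + 7
  A^2 * (54*d + 2*d^3) = -2*A^8 - 60*A^4 - 60 - 2*A^-4
  A^0 * (70*d^2) = 70*A^4 + 140 + 70*A^-4
  A^-2 * (56*d^3) = -56*A^4 - 168 - 168*A^-4 - 56*A^-8
  A^-4 * (28*d^4) = 28*A^4 + 112 + 168*A^-4 + 112*A^-8 + 28*A^-12
  A^-6 * (8*d^5) = -8*A^4 - 40 - 80*A^-4 - 80*A^-8 - 40*A^-12 - 8*A^-16
  A^-8 * (d^6) = A^4 + 6 + 15*A^-4 + 20*A^-8 + 15*A^-12 + 6*A^-16 + A^-20
Summing the groups: <K> = A^12 - A^8 + 3*A^4 - 3 + 3*A^-4 - 4*A^-8 + 3*A^-12 - 2*A^-16 + A^-20
Normalise by the writhe: (-A^3)^(-w) = (-A^3)^(-4) = A^-12, so f(A) = A^-12 * <K> = 1 - A^-4 + 3*A^-8 - 3*A^-12 + 3*A^-16 - 4*A^-20 + 3*A^-24 - 2*A^-28 + A^-32.
Substitute A = t^(-1/4), i.e. A^e → t^(-e/4): V(t) = t^8 - 2*t^7 + 3*t^6 - 4*t^5 + 3*t^4 - 3*t^3 + 3*t^2 - t + 1

Answer: t^8 - 2*t^7 + 3*t^6 - 4*t^5 + 3*t^4 - 3*t^3 + 3*t^2 - t + 1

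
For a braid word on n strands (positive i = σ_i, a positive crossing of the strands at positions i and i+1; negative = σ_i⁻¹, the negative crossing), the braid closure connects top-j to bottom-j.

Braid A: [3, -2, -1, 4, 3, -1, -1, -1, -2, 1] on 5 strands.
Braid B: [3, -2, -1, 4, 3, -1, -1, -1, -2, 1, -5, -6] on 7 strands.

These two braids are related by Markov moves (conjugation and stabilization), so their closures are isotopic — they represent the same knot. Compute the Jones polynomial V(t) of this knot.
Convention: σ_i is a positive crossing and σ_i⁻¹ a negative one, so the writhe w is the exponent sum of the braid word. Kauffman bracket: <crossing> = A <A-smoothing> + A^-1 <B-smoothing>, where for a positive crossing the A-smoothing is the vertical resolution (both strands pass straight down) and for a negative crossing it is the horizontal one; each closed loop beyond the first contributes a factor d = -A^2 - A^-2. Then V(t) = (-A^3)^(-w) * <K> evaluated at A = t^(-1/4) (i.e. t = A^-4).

Markov-equivalent braids have isotopic closures, hence identical knot invariants. Strip the Markov moves from each word to reach a common short braid β, then compute V(t) once on β.
Braid A: s3 s2^-1 s1^-1 s4 s3 s1^-1 s1^-1 s1^-1 s2^-1 s1 on 5 strands has no conjugating prefix/suffix or stabilization to strip; take β = s3 s2^-1 s1^-1 s4 s3 s1^-1 s1^-1 s1^-1 s2^-1 s1.
Braid B: s3 s2^-1 s1^-1 s4 s3 s1^-1 s1^-1 s1^-1 s2^-1 s1 s5^-1 s6^-1 on 7 strands reduces by inverse Markov moves (closure unchanged at each step):
  Destabilize: the word has the form β·s6^-1 where s6^-1 occurs only as the final letter (β ∈ B_6); drop it and the last strand → 6 strands.
  Destabilize: the word has the form β·s5^-1 where s5^-1 occurs only as the final letter (β ∈ B_5); drop it and the last strand → 5 strands.
Reduced to β = s3 s2^-1 s1^-1 s4 s3 s1^-1 s1^-1 s1^-1 s2^-1 s1 on 5 strands, 10 crossings.
Both give the same β = s3 s2^-1 s1^-1 s4 s3 s1^-1 s1^-1 s1^-1 s2^-1 s1 on 5 strands, so one state sum suffices:
Braid: s3 s2^-1 s1^-1 s4 s3 s1^-1 s1^-1 s1^-1 s2^-1 s1 on 5 strands, 10 crossings.
Writhe w = (#positive) - (#negative) = 4 - 6 = -2.
State-sum expansion of <K>. There are 2^10 = 1024 states.
Each crossing splits two ways (0=vertical, 1=horizontal). The state's weight is A^(#A-smoothings - #B-smoothings) * d^(loops - 1).
Tabulate the states by total A-exponent and number of loops L (A-exp: L × count):
  A^10: L=7 ×1
  A^8: L=6 ×10
  A^6: L=5 ×42, L=7 ×3
  A^4: L=4 ×95, L=6 ×24, L=8 ×1
  A^2: L=3 ×124, L=5 ×76, L=7 ×10
  A^0: L=2 ×90, L=4 ×126, L=6 ×35, L=8 ×1
  A^-2: L=1 ×28, L=3 ×116, L=5 ×61, L=7 ×5
  A^-4: L=2 ×50, L=4 ×60, L=6 ×10
  A^-6: L=1 ×5, L=3 ×29, L=5 ×11
  A^-8: L=2 ×4, L=4 ×6
  A^-10: L=3 ×1
Each group contributes A^e * Σ count * d^(L-1):
Powers of d = -A^2 - A^-2: d^2 = A^4 + 2 + A^-4; d^3 = -A^6 - 3*A^2 - 3*A^-2 - A^-6; d^4 = A^8 + 4*A^4 + 6 + 4*A^-4 + A^-8; d^5 = -A^10 - 5*A^6 - 10*A^2 - 10*A^-2 - 5*A^-6 - A^-10; d^6 = A^12 + 6*A^8 + 15*A^4 + 20 + 15*A^-4 + 6*A^-8 + A^-12; d^7 = -A^14 - 7*A^10 - 21*A^6 - 35*A^2 - 35*A^-2 - 21*A^-6 - 7*A^-10 - A^-14.
  A^10 * (d^6) = A^22 + 6*A^18 + 15*A^14 + 20*A^10 + 15*A^6 + 6*A^2 + A^-2
  A^8 * (10*d^5) = -10*A^18 - 50*A^14 - 100*A^10 - 100*A^6 - 50*A^2 - 10*A^-2
  A^6 * (42*d^4 + 3*d^6) = 3*A^18 + 60*A^14 + 213*A^10 + 312*A^6 + 213*A^2 + 60*A^-2 + 3*A^-6
  A^4 * (95*d^3 + 24*d^5 + d^7) = -A^18 - 31*A^14 - 236*A^10 - 560*A^6 - 560*A^2 - 236*A^-2 - 31*A^-6 - A^-10
  A^2 * (124*d^2 + 76*d^4 + 10*d^6) = 10*A^14 + 136*A^10 + 578*A^6 + 904*A^2 + 578*A^-2 + 136*A^-6 + 10*A^-10
  A^0 * (90*d + 126*d^3 + 35*d^5 + d^7) = -A^14 - 42*A^10 - 322*A^6 - 853*A^2 - 853*A^-2 - 322*A^-6 - 42*A^-10 - A^-14
  A^-2 * (28 + 116*d^2 + 61*d^4 + 5*d^6) = 5*A^10 + 91*A^6 + 435*A^2 + 726*A^-2 + 435*A^-6 + 91*A^-10 + 5*A^-14
  A^-4 * (50*d + 60*d^3 + 10*d^5) = -10*A^6 - 110*A^2 - 330*A^-2 - 330*A^-6 - 110*A^-10 - 10*A^-14
  A^-6 * (5 + 29*d^2 + 11*d^4) = 11*A^2 + 73*A^-2 + 129*A^-6 + 73*A^-10 + 11*A^-14
  A^-8 * (4*d + 6*d^3) = -6*A^-2 - 22*A^-6 - 22*A^-10 - 6*A^-14
  A^-10 * (d^2) = A^-6 + 2*A^-10 + A^-14
Summing the groups: <K> = A^22 - 2*A^18 + 3*A^14 - 4*A^10 + 4*A^6 - 4*A^2 + 3*A^-2 - A^-6 + A^-10
Normalise by the writhe: (-A^3)^(-w) = (-A^3)^(2) = A^6, so f(A) = A^6 * <K> = A^28 - 2*A^24 + 3*A^20 - 4*A^16 + 4*A^12 - 4*A^8 + 3*A^4 - 1 + A^-4.
Substitute A = t^(-1/4), i.e. A^e → t^(-e/4): V(t) = t - 1 + 3*t^-1 - 4*t^-2 + 4*t^-3 - 4*t^-4 + 3*t^-5 - 2*t^-6 + t^-7

Answer: t - 1 + 3*t^-1 - 4*t^-2 + 4*t^-3 - 4*t^-4 + 3*t^-5 - 2*t^-6 + t^-7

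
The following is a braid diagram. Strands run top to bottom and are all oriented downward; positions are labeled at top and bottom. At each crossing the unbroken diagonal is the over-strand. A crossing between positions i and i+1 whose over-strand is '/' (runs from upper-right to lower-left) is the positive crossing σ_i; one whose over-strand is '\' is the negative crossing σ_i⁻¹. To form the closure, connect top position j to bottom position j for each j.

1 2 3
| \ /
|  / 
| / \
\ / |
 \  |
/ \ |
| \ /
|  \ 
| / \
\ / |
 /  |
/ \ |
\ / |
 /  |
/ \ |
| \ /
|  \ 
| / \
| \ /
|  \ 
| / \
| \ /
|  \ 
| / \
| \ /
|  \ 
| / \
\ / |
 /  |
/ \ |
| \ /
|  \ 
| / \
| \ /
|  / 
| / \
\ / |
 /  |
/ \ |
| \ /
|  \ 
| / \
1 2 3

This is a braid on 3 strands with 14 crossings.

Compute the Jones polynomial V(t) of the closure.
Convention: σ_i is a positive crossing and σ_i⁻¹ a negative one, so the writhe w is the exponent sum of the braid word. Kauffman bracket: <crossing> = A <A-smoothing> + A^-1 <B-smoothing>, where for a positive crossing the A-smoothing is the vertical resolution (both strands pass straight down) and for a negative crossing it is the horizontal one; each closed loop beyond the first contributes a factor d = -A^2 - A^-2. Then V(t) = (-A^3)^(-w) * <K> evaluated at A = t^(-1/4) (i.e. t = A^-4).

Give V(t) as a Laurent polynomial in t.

Reading the diagram top to bottom ('/'-over between positions i,i+1 = s_i, '\'-over = s_i^-1): braid word = s2 s1^-1 s2^-1 s1 s1 s2^-1 s2^-1 s2^-1 s2^-1 s1 s2^-1 s2 s1 s2^-1.
The presented braid s2 s1^-1 s2^-1 s1 s1 s2^-1 s2^-1 s2^-1 s2^-1 s1 s2^-1 s2 s1 s2^-1 on 3 strands reduces by inverse Markov moves (closure unchanged at each step):
  Deconjugate: the word is γ·β·γ⁻¹ with γ = s2 (prefix) and γ⁻¹ = s2^-1 (suffix); strip both.
  Deconjugate: the word is γ·β·γ⁻¹ with γ = s1^-1 s2^-1 (prefix) and γ⁻¹ = s2 s1 (suffix); strip both.
Reduced to β = s1 s1 s2^-1 s2^-1 s2^-1 s2^-1 s1 s2^-1 on 3 strands, 8 crossings.
Compute on β:
Braid: s1 s1 s2^-1 s2^-1 s2^-1 s2^-1 s1 s2^-1 on 3 strands, 8 crossings.
Writhe w = (#positive) - (#negative) = 3 - 5 = -2.
State-sum expansion of <K>. There are 2^8 = 256 states.
For each crossing: s=0 is the vertical smoothing, s=1 horizontal. Crossing k contributes A^(sign_k * (1 - 2*s_k)); loop factor d = -A^2 - A^-2.
Tabulate the states by total A-exponent and number of loops L (A-exp: L × count):
  A^8: L=6 ×1
  A^6: L=5 ×8
  A^4: L=4 ×27, L=6 ×1
  A^2: L=3 ×48, L=5 ×8
  A^0: L=2 ×47, L=4 ×22, L=6 ×1
  A^-2: L=1 ×23, L=3 ×29, L=5 ×4
  A^-4: L=2 ×22, L=4 ×6
  A^-6: L=3 ×8
  A^-8: L=4 ×1
Each group contributes A^e * Σ count * d^(L-1):
Powers of d = -A^2 - A^-2: d^2 = A^4 + 2 + A^-4; d^3 = -A^6 - 3*A^2 - 3*A^-2 - A^-6; d^4 = A^8 + 4*A^4 + 6 + 4*A^-4 + A^-8; d^5 = -A^10 - 5*A^6 - 10*A^2 - 10*A^-2 - 5*A^-6 - A^-10.
  A^8 * (d^5) = -A^18 - 5*A^14 - 10*A^10 - 10*A^6 - 5*A^2 - A^-2
  A^6 * (8*d^4) = 8*A^14 + 32*A^10 + 48*A^6 + 32*A^2 + 8*A^-2
  A^4 * (27*d^3 + d^5) = -A^14 - 32*A^10 - 91*A^6 - 91*A^2 - 32*A^-2 - A^-6
  A^2 * (48*d^2 + 8*d^4) = 8*A^10 + 80*A^6 + 144*A^2 + 80*A^-2 + 8*A^-6
  A^0 * (47*d + 22*d^3 + d^5) = -A^10 - 27*A^6 - 123*A^2 - 123*A^-2 - 27*A^-6 - A^-10
  A^-2 * (23 + 29*d^2 + 4*d^4) = 4*A^6 + 45*A^2 + 105*A^-2 + 45*A^-6 + 4*A^-10
  A^-4 * (22*d + 6*d^3) = -6*A^2 - 40*A^-2 - 40*A^-6 - 6*A^-10
  A^-6 * (8*d^2) = 8*A^-2 + 16*A^-6 + 8*A^-10
  A^-8 * (d^3) = -A^-2 - 3*A^-6 - 3*A^-10 - A^-14
Summing the groups: <K> = -A^18 + 2*A^14 - 3*A^10 + 4*A^6 - 4*A^2 + 4*A^-2 - 2*A^-6 + 2*A^-10 - A^-14
Normalise by the writhe: (-A^3)^(-w) = (-A^3)^(2) = A^6, so f(A) = A^6 * <K> = -A^24 + 2*A^20 - 3*A^16 + 4*A^12 - 4*A^8 + 4*A^4 - 2 + 2*A^-4 - A^-8.
Substitute A = t^(-1/4), i.e. A^e → t^(-e/4): V(t) = -t^2 + 2*t - 2 + 4*t^-1 - 4*t^-2 + 4*t^-3 - 3*t^-4 + 2*t^-5 - t^-6

Answer: -t^2 + 2*t - 2 + 4*t^-1 - 4*t^-2 + 4*t^-3 - 3*t^-4 + 2*t^-5 - t^-6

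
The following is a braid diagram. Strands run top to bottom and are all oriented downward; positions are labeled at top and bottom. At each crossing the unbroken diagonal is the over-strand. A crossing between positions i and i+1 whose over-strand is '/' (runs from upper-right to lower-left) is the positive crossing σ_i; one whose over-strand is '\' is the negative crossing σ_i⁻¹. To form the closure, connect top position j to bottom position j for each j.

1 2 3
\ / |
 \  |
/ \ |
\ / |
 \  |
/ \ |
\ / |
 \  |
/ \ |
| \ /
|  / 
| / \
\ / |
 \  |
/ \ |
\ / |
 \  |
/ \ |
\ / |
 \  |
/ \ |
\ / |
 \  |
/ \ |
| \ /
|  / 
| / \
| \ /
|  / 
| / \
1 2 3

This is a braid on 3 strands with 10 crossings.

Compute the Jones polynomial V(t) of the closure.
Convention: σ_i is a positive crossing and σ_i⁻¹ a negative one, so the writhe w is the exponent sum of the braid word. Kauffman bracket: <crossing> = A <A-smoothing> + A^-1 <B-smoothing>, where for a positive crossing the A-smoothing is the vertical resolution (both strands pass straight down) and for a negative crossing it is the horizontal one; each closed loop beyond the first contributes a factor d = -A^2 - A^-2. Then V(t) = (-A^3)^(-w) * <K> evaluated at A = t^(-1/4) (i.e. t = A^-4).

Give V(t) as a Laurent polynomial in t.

Reading the diagram top to bottom ('/'-over between positions i,i+1 = s_i, '\'-over = s_i^-1): braid word = s1^-1 s1^-1 s1^-1 s2 s1^-1 s1^-1 s1^-1 s1^-1 s2 s2.
Braid: s1^-1 s1^-1 s1^-1 s2 s1^-1 s1^-1 s1^-1 s1^-1 s2 s2 on 3 strands, 10 crossings.
Writhe w = (#positive) - (#negative) = 3 - 7 = -4.
State-sum expansion of <K>. There are 2^10 = 1024 states.
Smooth each crossing (0=||, 1=⌣⌢); contribution A^(Σ sign_k(1-2s_k)) * d^(L-1).
Tabulate the states by total A-exponent and number of loops L (A-exp: L × count):
  A^10: L=8 ×1
  A^8: L=7 ×10
  A^6: L=6 ×44, L=8 ×1
  A^4: L=5 ×112, L=7 ×8
  A^2: L=4 ×182, L=6 ×28
  A^0: L=3 ×194, L=5 ×58
  A^-2: L=2 ×130, L=4 ×79, L=6 ×1
  A^-4: L=1 ×45, L=3 ×70, L=5 ×5
  A^-6: L=2 ×36, L=4 ×9
  A^-8: L=3 ×10
  A^-10: L=4 ×1
Each group contributes A^e * Σ count * d^(L-1):
Powers of d = -A^2 - A^-2: d^2 = A^4 + 2 + A^-4; d^3 = -A^6 - 3*A^2 - 3*A^-2 - A^-6; d^4 = A^8 + 4*A^4 + 6 + 4*A^-4 + A^-8; d^5 = -A^10 - 5*A^6 - 10*A^2 - 10*A^-2 - 5*A^-6 - A^-10; d^6 = A^12 + 6*A^8 + 15*A^4 + 20 + 15*A^-4 + 6*A^-8 + A^-12; d^7 = -A^14 - 7*A^10 - 21*A^6 - 35*A^2 - 35*A^-2 - 21*A^-6 - 7*A^-10 - A^-14.
  A^10 * (d^7) = -A^24 - 7*A^20 - 21*A^16 - 35*A^12 - 35*A^8 - 21*A^4 - 7 - A^-4
  A^8 * (10*d^6) = 10*A^20 + 60*A^16 + 150*A^12 + 200*A^8 + 150*A^4 + 60 + 10*A^-4
  A^6 * (44*d^5 + d^7) = -A^20 - 51*A^16 - 241*A^12 - 475*A^8 - 475*A^4 - 241 - 51*A^-4 - A^-8
  A^4 * (112*d^4 + 8*d^6) = 8*A^16 + 160*A^12 + 568*A^8 + 832*A^4 + 568 + 160*A^-4 + 8*A^-8
  A^2 * (182*d^3 + 28*d^5) = -28*A^12 - 322*A^8 - 826*A^4 - 826 - 322*A^-4 - 28*A^-8
  A^0 * (194*d^2 + 58*d^4) = 58*A^8 + 426*A^4 + 736 + 426*A^-4 + 58*A^-8
  A^-2 * (130*d + 79*d^3 + d^5) = -A^8 - 84*A^4 - 377 - 377*A^-4 - 84*A^-8 - A^-12
  A^-4 * (45 + 70*d^2 + 5*d^4) = 5*A^4 + 90 + 215*A^-4 + 90*A^-8 + 5*A^-12
  A^-6 * (36*d + 9*d^3) = -9 - 63*A^-4 - 63*A^-8 - 9*A^-12
  A^-8 * (10*d^2) = 10*A^-4 + 20*A^-8 + 10*A^-12
  A^-10 * (d^3) = -A^-4 - 3*A^-8 - 3*A^-12 - A^-16
Summing the groups: <K> = -A^24 + 2*A^20 - 4*A^16 + 6*A^12 - 7*A^8 + 7*A^4 - 6 + 6*A^-4 - 3*A^-8 + 2*A^-12 - A^-16
Normalise by the writhe: (-A^3)^(-w) = (-A^3)^(4) = A^12, so f(A) = A^12 * <K> = -A^36 + 2*A^32 - 4*A^28 + 6*A^24 - 7*A^20 + 7*A^16 - 6*A^12 + 6*A^8 - 3*A^4 + 2 - A^-4.
Substitute A = t^(-1/4), i.e. A^e → t^(-e/4): V(t) = -t + 2 - 3*t^-1 + 6*t^-2 - 6*t^-3 + 7*t^-4 - 7*t^-5 + 6*t^-6 - 4*t^-7 + 2*t^-8 - t^-9

Answer: -t + 2 - 3*t^-1 + 6*t^-2 - 6*t^-3 + 7*t^-4 - 7*t^-5 + 6*t^-6 - 4*t^-7 + 2*t^-8 - t^-9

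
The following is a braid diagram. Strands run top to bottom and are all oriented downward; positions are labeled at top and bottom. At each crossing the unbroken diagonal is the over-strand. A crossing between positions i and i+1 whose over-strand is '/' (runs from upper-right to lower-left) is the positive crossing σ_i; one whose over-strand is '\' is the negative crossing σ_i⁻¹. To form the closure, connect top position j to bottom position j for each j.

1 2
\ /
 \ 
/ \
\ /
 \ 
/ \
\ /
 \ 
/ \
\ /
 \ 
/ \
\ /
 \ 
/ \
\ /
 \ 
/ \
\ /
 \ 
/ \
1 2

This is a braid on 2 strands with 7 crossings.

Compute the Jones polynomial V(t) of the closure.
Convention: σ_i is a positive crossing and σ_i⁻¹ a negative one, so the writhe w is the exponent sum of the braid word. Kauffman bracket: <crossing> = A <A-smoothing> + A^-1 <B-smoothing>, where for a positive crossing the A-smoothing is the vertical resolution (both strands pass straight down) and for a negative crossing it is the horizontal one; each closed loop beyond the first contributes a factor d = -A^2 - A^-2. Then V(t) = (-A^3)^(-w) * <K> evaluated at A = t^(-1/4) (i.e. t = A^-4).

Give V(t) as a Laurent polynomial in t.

t^-3 + t^-5 - t^-6 + t^-7 - t^-8 + t^-9 - t^-10

Derivation:
Reading the diagram top to bottom ('/'-over between positions i,i+1 = s_i, '\'-over = s_i^-1): braid word = s1^-1 s1^-1 s1^-1 s1^-1 s1^-1 s1^-1 s1^-1.
Braid: s1^-1 s1^-1 s1^-1 s1^-1 s1^-1 s1^-1 s1^-1 on 2 strands, 7 crossings.
Writhe w = (#positive) - (#negative) = 0 - 7 = -7.
Computing the Kauffman bracket via state sum. There are 2^7 = 128 states.
Smooth each crossing (0=||, 1=⌣⌢); contribution A^(Σ sign_k(1-2s_k)) * d^(L-1).
Tabulate the states by total A-exponent and number of loops L (A-exp: L × count):
  A^7: L=7 ×1
  A^5: L=6 ×7
  A^3: L=5 ×21
  A^1: L=4 ×35
  A^-1: L=3 ×35
  A^-3: L=2 ×21
  A^-5: L=1 ×7
  A^-7: L=2 ×1
Each group contributes A^e * Σ count * d^(L-1):
Powers of d = -A^2 - A^-2: d^2 = A^4 + 2 + A^-4; d^3 = -A^6 - 3*A^2 - 3*A^-2 - A^-6; d^4 = A^8 + 4*A^4 + 6 + 4*A^-4 + A^-8; d^5 = -A^10 - 5*A^6 - 10*A^2 - 10*A^-2 - 5*A^-6 - A^-10; d^6 = A^12 + 6*A^8 + 15*A^4 + 20 + 15*A^-4 + 6*A^-8 + A^-12.
  A^7 * (d^6) = A^19 + 6*A^15 + 15*A^11 + 20*A^7 + 15*A^3 + 6*A^-1 + A^-5
  A^5 * (7*d^5) = -7*A^15 - 35*A^11 - 70*A^7 - 70*A^3 - 35*A^-1 - 7*A^-5
  A^3 * (21*d^4) = 21*A^11 + 84*A^7 + 126*A^3 + 84*A^-1 + 21*A^-5
  A^1 * (35*d^3) = -35*A^7 - 105*A^3 - 105*A^-1 - 35*A^-5
  A^-1 * (35*d^2) = 35*A^3 + 70*A^-1 + 35*A^-5
  A^-3 * (21*d) = -21*A^-1 - 21*A^-5
  A^-5 * (7) = 7*A^-5
  A^-7 * (d) = -A^-5 - A^-9
Summing the groups: <K> = A^19 - A^15 + A^11 - A^7 + A^3 - A^-1 - A^-9
Normalise by the writhe: (-A^3)^(-w) = (-A^3)^(7) = -A^21, so f(A) = -A^21 * <K> = -A^40 + A^36 - A^32 + A^28 - A^24 + A^20 + A^12.
Substitute A = t^(-1/4), i.e. A^e → t^(-e/4): V(t) = t^-3 + t^-5 - t^-6 + t^-7 - t^-8 + t^-9 - t^-10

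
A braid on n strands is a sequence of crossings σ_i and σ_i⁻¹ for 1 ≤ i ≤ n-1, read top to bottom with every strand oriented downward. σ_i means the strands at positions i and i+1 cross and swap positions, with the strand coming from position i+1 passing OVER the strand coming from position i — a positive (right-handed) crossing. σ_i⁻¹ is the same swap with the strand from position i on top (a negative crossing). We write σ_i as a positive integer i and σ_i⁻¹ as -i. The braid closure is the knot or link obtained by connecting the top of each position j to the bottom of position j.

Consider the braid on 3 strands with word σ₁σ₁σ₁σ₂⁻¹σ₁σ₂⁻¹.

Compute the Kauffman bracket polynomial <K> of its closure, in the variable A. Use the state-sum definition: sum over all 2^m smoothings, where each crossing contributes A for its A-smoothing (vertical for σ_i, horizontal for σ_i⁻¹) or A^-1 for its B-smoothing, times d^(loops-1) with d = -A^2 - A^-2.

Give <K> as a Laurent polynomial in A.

Braid: s1 s1 s1 s2^-1 s1 s2^-1 on 3 strands, 6 crossings.
Writhe w = (#positive) - (#negative) = 4 - 2 = 2.
State-sum expansion of <K>. There are 2^6 = 64 states.
Each crossing splits two ways (0=vertical, 1=horizontal). The state's weight is A^(#A-smoothings - #B-smoothings) * d^(loops - 1).
Tabulate the states by total A-exponent and number of loops L (A-exp: L × count):
  A^6: L=3 ×1
  A^4: L=2 ×6
  A^2: L=1 ×11, L=3 ×4
  A^0: L=2 ×19, L=4 ×1
  A^-2: L=3 ×15
  A^-4: L=4 ×6
  A^-6: L=5 ×1
Each group contributes A^e * Σ count * d^(L-1):
Powers of d = -A^2 - A^-2: d^2 = A^4 + 2 + A^-4; d^3 = -A^6 - 3*A^2 - 3*A^-2 - A^-6; d^4 = A^8 + 4*A^4 + 6 + 4*A^-4 + A^-8.
  A^6 * (d^2) = A^10 + 2*A^6 + A^2
  A^4 * (6*d) = -6*A^6 - 6*A^2
  A^2 * (11 + 4*d^2) = 4*A^6 + 19*A^2 + 4*A^-2
  A^0 * (19*d + d^3) = -A^6 - 22*A^2 - 22*A^-2 - A^-6
  A^-2 * (15*d^2) = 15*A^2 + 30*A^-2 + 15*A^-6
  A^-4 * (6*d^3) = -6*A^2 - 18*A^-2 - 18*A^-6 - 6*A^-10
  A^-6 * (d^4) = A^2 + 4*A^-2 + 6*A^-6 + 4*A^-10 + A^-14
Summing the groups: <K> = A^10 - A^6 + 2*A^2 - 2*A^-2 + 2*A^-6 - 2*A^-10 + A^-14

Answer: A^10 - A^6 + 2*A^2 - 2*A^-2 + 2*A^-6 - 2*A^-10 + A^-14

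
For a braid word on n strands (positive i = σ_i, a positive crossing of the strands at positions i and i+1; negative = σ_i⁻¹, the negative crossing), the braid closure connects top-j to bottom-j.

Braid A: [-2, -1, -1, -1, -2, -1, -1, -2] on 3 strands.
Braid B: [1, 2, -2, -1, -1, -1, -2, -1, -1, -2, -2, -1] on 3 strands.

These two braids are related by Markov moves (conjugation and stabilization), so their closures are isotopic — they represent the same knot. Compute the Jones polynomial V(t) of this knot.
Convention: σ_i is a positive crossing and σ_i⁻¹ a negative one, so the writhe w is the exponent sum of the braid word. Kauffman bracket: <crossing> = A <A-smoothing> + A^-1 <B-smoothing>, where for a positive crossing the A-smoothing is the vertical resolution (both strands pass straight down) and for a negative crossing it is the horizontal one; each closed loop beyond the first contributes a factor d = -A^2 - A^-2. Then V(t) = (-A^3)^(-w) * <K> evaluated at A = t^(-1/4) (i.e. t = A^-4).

Markov-equivalent braids have isotopic closures, hence identical knot invariants. Strip the Markov moves from each word to reach a common short braid β, then compute V(t) once on β.
Braid A: s2^-1 s1^-1 s1^-1 s1^-1 s2^-1 s1^-1 s1^-1 s2^-1 on 3 strands has no conjugating prefix/suffix or stabilization to strip; take β = s2^-1 s1^-1 s1^-1 s1^-1 s2^-1 s1^-1 s1^-1 s2^-1.
Braid B: s1 s2 s2^-1 s1^-1 s1^-1 s1^-1 s2^-1 s1^-1 s1^-1 s2^-1 s2^-1 s1^-1 on 3 strands reduces by inverse Markov moves (closure unchanged at each step):
  Deconjugate: the word is γ·β·γ⁻¹ with γ = s1 s2 (prefix) and γ⁻¹ = s2^-1 s1^-1 (suffix); strip both.
Reduced to β = s2^-1 s1^-1 s1^-1 s1^-1 s2^-1 s1^-1 s1^-1 s2^-1 on 3 strands, 8 crossings.
Both give the same β = s2^-1 s1^-1 s1^-1 s1^-1 s2^-1 s1^-1 s1^-1 s2^-1 on 3 strands, so one state sum suffices:
Braid: s2^-1 s1^-1 s1^-1 s1^-1 s2^-1 s1^-1 s1^-1 s2^-1 on 3 strands, 8 crossings.
Writhe w = (#positive) - (#negative) = 0 - 8 = -8.
State-sum expansion of <K>. There are 2^8 = 256 states.
Each crossing splits two ways (0=vertical, 1=horizontal). The state's weight is A^(#A-smoothings - #B-smoothings) * d^(loops - 1).
Tabulate the states by total A-exponent and number of loops L (A-exp: L × count):
  A^8: L=5 ×1
  A^6: L=4 ×7, L=6 ×1
  A^4: L=3 ×19, L=5 ×9
  A^2: L=2 ×24, L=4 ×31, L=6 ×1
  A^0: L=1 ×12, L=3 ×53, L=5 ×5
  A^-2: L=2 ×45, L=4 ×11
  A^-4: L=1 ×15, L=3 ×13
  A^-6: L=2 ×8
  A^-8: L=3 ×1
Each group contributes A^e * Σ count * d^(L-1):
Powers of d = -A^2 - A^-2: d^2 = A^4 + 2 + A^-4; d^3 = -A^6 - 3*A^2 - 3*A^-2 - A^-6; d^4 = A^8 + 4*A^4 + 6 + 4*A^-4 + A^-8; d^5 = -A^10 - 5*A^6 - 10*A^2 - 10*A^-2 - 5*A^-6 - A^-10.
  A^8 * (d^4) = A^16 + 4*A^12 + 6*A^8 + 4*A^4 + 1
  A^6 * (7*d^3 + d^5) = -A^16 - 12*A^12 - 31*A^8 - 31*A^4 - 12 - A^-4
  A^4 * (19*d^2 + 9*d^4) = 9*A^12 + 55*A^8 + 92*A^4 + 55 + 9*A^-4
  A^2 * (24*d + 31*d^3 + d^5) = -A^12 - 36*A^8 - 127*A^4 - 127 - 36*A^-4 - A^-8
  A^0 * (12 + 53*d^2 + 5*d^4) = 5*A^8 + 73*A^4 + 148 + 73*A^-4 + 5*A^-8
  A^-2 * (45*d + 11*d^3) = -11*A^4 - 78 - 78*A^-4 - 11*A^-8
  A^-4 * (15 + 13*d^2) = 13 + 41*A^-4 + 13*A^-8
  A^-6 * (8*d) = -8*A^-4 - 8*A^-8
  A^-8 * (d^2) = A^-4 + 2*A^-8 + A^-12
Summing the groups: <K> = -A^8 + A^-4 + A^-12
Normalise by the writhe: (-A^3)^(-w) = (-A^3)^(8) = A^24, so f(A) = A^24 * <K> = -A^32 + A^20 + A^12.
Substitute A = t^(-1/4), i.e. A^e → t^(-e/4): V(t) = t^-3 + t^-5 - t^-8

Answer: t^-3 + t^-5 - t^-8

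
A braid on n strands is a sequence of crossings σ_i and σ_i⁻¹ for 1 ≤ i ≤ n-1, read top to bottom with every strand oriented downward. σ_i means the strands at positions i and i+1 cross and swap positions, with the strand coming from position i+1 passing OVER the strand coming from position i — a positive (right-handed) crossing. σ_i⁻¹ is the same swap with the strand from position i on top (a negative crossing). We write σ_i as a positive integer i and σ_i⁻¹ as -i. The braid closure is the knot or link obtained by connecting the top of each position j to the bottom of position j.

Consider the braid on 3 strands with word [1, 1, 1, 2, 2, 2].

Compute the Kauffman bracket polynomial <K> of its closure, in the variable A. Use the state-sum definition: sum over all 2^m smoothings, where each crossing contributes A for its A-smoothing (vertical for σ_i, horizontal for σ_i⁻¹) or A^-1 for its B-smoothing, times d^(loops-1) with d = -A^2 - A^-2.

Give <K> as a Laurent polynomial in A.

A^10 + 2*A^2 - 2*A^-2 + A^-6 - 2*A^-10 + A^-14

Derivation:
Braid: s1 s1 s1 s2 s2 s2 on 3 strands, 6 crossings.
Writhe w = (#positive) - (#negative) = 6 - 0 = 6.
Enumerate smoothing states for the bracket polynomial. There are 2^6 = 64 states.
Each crossing splits two ways (0=vertical, 1=horizontal). The state's weight is A^(#A-smoothings - #B-smoothings) * d^(loops - 1).
Tabulate the states by total A-exponent and number of loops L (A-exp: L × count):
  A^6: L=3 ×1
  A^4: L=2 ×6
  A^2: L=1 ×9, L=3 ×6
  A^0: L=2 ×18, L=4 ×2
  A^-2: L=3 ×15
  A^-4: L=4 ×6
  A^-6: L=5 ×1
Each group contributes A^e * Σ count * d^(L-1):
Powers of d = -A^2 - A^-2: d^2 = A^4 + 2 + A^-4; d^3 = -A^6 - 3*A^2 - 3*A^-2 - A^-6; d^4 = A^8 + 4*A^4 + 6 + 4*A^-4 + A^-8.
  A^6 * (d^2) = A^10 + 2*A^6 + A^2
  A^4 * (6*d) = -6*A^6 - 6*A^2
  A^2 * (9 + 6*d^2) = 6*A^6 + 21*A^2 + 6*A^-2
  A^0 * (18*d + 2*d^3) = -2*A^6 - 24*A^2 - 24*A^-2 - 2*A^-6
  A^-2 * (15*d^2) = 15*A^2 + 30*A^-2 + 15*A^-6
  A^-4 * (6*d^3) = -6*A^2 - 18*A^-2 - 18*A^-6 - 6*A^-10
  A^-6 * (d^4) = A^2 + 4*A^-2 + 6*A^-6 + 4*A^-10 + A^-14
Summing the groups: <K> = A^10 + 2*A^2 - 2*A^-2 + A^-6 - 2*A^-10 + A^-14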